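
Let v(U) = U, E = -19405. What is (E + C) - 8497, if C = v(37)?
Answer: -27865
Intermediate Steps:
C = 37
(E + C) - 8497 = (-19405 + 37) - 8497 = -19368 - 8497 = -27865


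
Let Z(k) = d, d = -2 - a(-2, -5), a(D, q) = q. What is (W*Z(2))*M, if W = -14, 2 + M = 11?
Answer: -378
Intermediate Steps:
M = 9 (M = -2 + 11 = 9)
d = 3 (d = -2 - 1*(-5) = -2 + 5 = 3)
Z(k) = 3
(W*Z(2))*M = -14*3*9 = -42*9 = -378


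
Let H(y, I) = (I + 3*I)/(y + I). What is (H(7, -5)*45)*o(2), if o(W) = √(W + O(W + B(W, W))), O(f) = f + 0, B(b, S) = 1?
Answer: -450*√5 ≈ -1006.2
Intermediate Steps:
H(y, I) = 4*I/(I + y) (H(y, I) = (4*I)/(I + y) = 4*I/(I + y))
O(f) = f
o(W) = √(1 + 2*W) (o(W) = √(W + (W + 1)) = √(W + (1 + W)) = √(1 + 2*W))
(H(7, -5)*45)*o(2) = ((4*(-5)/(-5 + 7))*45)*√(1 + 2*2) = ((4*(-5)/2)*45)*√(1 + 4) = ((4*(-5)*(½))*45)*√5 = (-10*45)*√5 = -450*√5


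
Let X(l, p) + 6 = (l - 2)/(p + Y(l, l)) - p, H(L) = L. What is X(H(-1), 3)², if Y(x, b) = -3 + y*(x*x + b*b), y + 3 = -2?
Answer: 7569/100 ≈ 75.690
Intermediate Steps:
y = -5 (y = -3 - 2 = -5)
Y(x, b) = -3 - 5*b² - 5*x² (Y(x, b) = -3 - 5*(x*x + b*b) = -3 - 5*(x² + b²) = -3 - 5*(b² + x²) = -3 + (-5*b² - 5*x²) = -3 - 5*b² - 5*x²)
X(l, p) = -6 - p + (-2 + l)/(-3 + p - 10*l²) (X(l, p) = -6 + ((l - 2)/(p + (-3 - 5*l² - 5*l²)) - p) = -6 + ((-2 + l)/(p + (-3 - 10*l²)) - p) = -6 + ((-2 + l)/(-3 + p - 10*l²) - p) = -6 + (-p + (-2 + l)/(-3 + p - 10*l²)) = -6 - p + (-2 + l)/(-3 + p - 10*l²))
X(H(-1), 3)² = ((16 - 1 - 1*3² - 3*3 + 60*(-1)² + 10*3*(-1)²)/(-3 + 3 - 10*(-1)²))² = ((16 - 1 - 1*9 - 9 + 60*1 + 10*3*1)/(-3 + 3 - 10*1))² = ((16 - 1 - 9 - 9 + 60 + 30)/(-3 + 3 - 10))² = (87/(-10))² = (-⅒*87)² = (-87/10)² = 7569/100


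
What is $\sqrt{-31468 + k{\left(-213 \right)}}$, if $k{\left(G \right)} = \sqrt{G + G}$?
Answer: $\sqrt{-31468 + i \sqrt{426}} \approx 0.0582 + 177.39 i$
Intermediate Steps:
$k{\left(G \right)} = \sqrt{2} \sqrt{G}$ ($k{\left(G \right)} = \sqrt{2 G} = \sqrt{2} \sqrt{G}$)
$\sqrt{-31468 + k{\left(-213 \right)}} = \sqrt{-31468 + \sqrt{2} \sqrt{-213}} = \sqrt{-31468 + \sqrt{2} i \sqrt{213}} = \sqrt{-31468 + i \sqrt{426}}$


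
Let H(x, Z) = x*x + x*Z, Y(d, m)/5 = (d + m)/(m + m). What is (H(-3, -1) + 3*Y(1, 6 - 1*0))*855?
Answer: 70965/4 ≈ 17741.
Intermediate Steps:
Y(d, m) = 5*(d + m)/(2*m) (Y(d, m) = 5*((d + m)/(m + m)) = 5*((d + m)/((2*m))) = 5*((d + m)*(1/(2*m))) = 5*((d + m)/(2*m)) = 5*(d + m)/(2*m))
H(x, Z) = x² + Z*x
(H(-3, -1) + 3*Y(1, 6 - 1*0))*855 = (-3*(-1 - 3) + 3*(5*(1 + (6 - 1*0))/(2*(6 - 1*0))))*855 = (-3*(-4) + 3*(5*(1 + (6 + 0))/(2*(6 + 0))))*855 = (12 + 3*((5/2)*(1 + 6)/6))*855 = (12 + 3*((5/2)*(⅙)*7))*855 = (12 + 3*(35/12))*855 = (12 + 35/4)*855 = (83/4)*855 = 70965/4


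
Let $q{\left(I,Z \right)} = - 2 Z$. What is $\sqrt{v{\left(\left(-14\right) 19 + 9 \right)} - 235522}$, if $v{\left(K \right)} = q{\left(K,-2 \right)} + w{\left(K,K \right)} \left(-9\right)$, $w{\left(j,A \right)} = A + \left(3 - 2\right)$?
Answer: $i \sqrt{233214} \approx 482.92 i$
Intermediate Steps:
$w{\left(j,A \right)} = 1 + A$ ($w{\left(j,A \right)} = A + 1 = 1 + A$)
$v{\left(K \right)} = -5 - 9 K$ ($v{\left(K \right)} = \left(-2\right) \left(-2\right) + \left(1 + K\right) \left(-9\right) = 4 - \left(9 + 9 K\right) = -5 - 9 K$)
$\sqrt{v{\left(\left(-14\right) 19 + 9 \right)} - 235522} = \sqrt{\left(-5 - 9 \left(\left(-14\right) 19 + 9\right)\right) - 235522} = \sqrt{\left(-5 - 9 \left(-266 + 9\right)\right) - 235522} = \sqrt{\left(-5 - -2313\right) - 235522} = \sqrt{\left(-5 + 2313\right) - 235522} = \sqrt{2308 - 235522} = \sqrt{-233214} = i \sqrt{233214}$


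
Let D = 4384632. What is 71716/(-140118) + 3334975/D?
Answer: 3639089489/14627758728 ≈ 0.24878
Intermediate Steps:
71716/(-140118) + 3334975/D = 71716/(-140118) + 3334975/4384632 = 71716*(-1/140118) + 3334975*(1/4384632) = -35858/70059 + 476425/626376 = 3639089489/14627758728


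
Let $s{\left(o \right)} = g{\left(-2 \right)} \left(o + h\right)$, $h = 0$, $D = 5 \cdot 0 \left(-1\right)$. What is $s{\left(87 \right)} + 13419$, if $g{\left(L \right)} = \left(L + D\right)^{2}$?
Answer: $13767$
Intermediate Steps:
$D = 0$ ($D = 0 \left(-1\right) = 0$)
$g{\left(L \right)} = L^{2}$ ($g{\left(L \right)} = \left(L + 0\right)^{2} = L^{2}$)
$s{\left(o \right)} = 4 o$ ($s{\left(o \right)} = \left(-2\right)^{2} \left(o + 0\right) = 4 o$)
$s{\left(87 \right)} + 13419 = 4 \cdot 87 + 13419 = 348 + 13419 = 13767$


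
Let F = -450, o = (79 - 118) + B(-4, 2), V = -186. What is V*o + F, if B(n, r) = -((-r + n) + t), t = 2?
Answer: 6060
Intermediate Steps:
B(n, r) = -2 + r - n (B(n, r) = -((-r + n) + 2) = -((n - r) + 2) = -(2 + n - r) = -2 + r - n)
o = -35 (o = (79 - 118) + (-2 + 2 - 1*(-4)) = -39 + (-2 + 2 + 4) = -39 + 4 = -35)
V*o + F = -186*(-35) - 450 = 6510 - 450 = 6060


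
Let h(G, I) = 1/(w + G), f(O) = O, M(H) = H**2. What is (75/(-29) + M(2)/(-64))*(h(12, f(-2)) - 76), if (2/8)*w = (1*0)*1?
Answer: 1119619/5568 ≈ 201.08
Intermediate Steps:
w = 0 (w = 4*((1*0)*1) = 4*(0*1) = 4*0 = 0)
h(G, I) = 1/G (h(G, I) = 1/(0 + G) = 1/G)
(75/(-29) + M(2)/(-64))*(h(12, f(-2)) - 76) = (75/(-29) + 2**2/(-64))*(1/12 - 76) = (75*(-1/29) + 4*(-1/64))*(1/12 - 76) = (-75/29 - 1/16)*(-911/12) = -1229/464*(-911/12) = 1119619/5568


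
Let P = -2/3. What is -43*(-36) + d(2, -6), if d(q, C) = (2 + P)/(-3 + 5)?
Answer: 4646/3 ≈ 1548.7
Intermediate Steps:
P = -2/3 (P = -2*1/3 = -2/3 ≈ -0.66667)
d(q, C) = 2/3 (d(q, C) = (2 - 2/3)/(-3 + 5) = (4/3)/2 = (4/3)*(1/2) = 2/3)
-43*(-36) + d(2, -6) = -43*(-36) + 2/3 = 1548 + 2/3 = 4646/3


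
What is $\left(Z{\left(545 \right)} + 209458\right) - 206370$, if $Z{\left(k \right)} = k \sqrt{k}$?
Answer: $3088 + 545 \sqrt{545} \approx 15811.0$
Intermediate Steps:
$Z{\left(k \right)} = k^{\frac{3}{2}}$
$\left(Z{\left(545 \right)} + 209458\right) - 206370 = \left(545^{\frac{3}{2}} + 209458\right) - 206370 = \left(545 \sqrt{545} + 209458\right) - 206370 = \left(209458 + 545 \sqrt{545}\right) - 206370 = 3088 + 545 \sqrt{545}$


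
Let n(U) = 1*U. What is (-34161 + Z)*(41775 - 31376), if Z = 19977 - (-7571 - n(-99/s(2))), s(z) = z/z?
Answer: -69798088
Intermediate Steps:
s(z) = 1
n(U) = U
Z = 27449 (Z = 19977 - (-7571 - (-99)/1) = 19977 - (-7571 - (-99)) = 19977 - (-7571 - 1*(-99)) = 19977 - (-7571 + 99) = 19977 - 1*(-7472) = 19977 + 7472 = 27449)
(-34161 + Z)*(41775 - 31376) = (-34161 + 27449)*(41775 - 31376) = -6712*10399 = -69798088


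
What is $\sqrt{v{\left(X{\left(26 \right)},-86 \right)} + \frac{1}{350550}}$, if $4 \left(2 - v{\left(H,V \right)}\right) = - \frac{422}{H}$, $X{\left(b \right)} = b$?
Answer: $\frac{\sqrt{559128389677}}{303810} \approx 2.4612$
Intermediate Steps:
$v{\left(H,V \right)} = 2 + \frac{211}{2 H}$ ($v{\left(H,V \right)} = 2 - \frac{\left(-422\right) \frac{1}{H}}{4} = 2 + \frac{211}{2 H}$)
$\sqrt{v{\left(X{\left(26 \right)},-86 \right)} + \frac{1}{350550}} = \sqrt{\left(2 + \frac{211}{2 \cdot 26}\right) + \frac{1}{350550}} = \sqrt{\left(2 + \frac{211}{2} \cdot \frac{1}{26}\right) + \frac{1}{350550}} = \sqrt{\left(2 + \frac{211}{52}\right) + \frac{1}{350550}} = \sqrt{\frac{315}{52} + \frac{1}{350550}} = \sqrt{\frac{55211651}{9114300}} = \frac{\sqrt{559128389677}}{303810}$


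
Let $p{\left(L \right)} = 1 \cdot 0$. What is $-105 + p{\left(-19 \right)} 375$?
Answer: $-105$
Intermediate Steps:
$p{\left(L \right)} = 0$
$-105 + p{\left(-19 \right)} 375 = -105 + 0 \cdot 375 = -105 + 0 = -105$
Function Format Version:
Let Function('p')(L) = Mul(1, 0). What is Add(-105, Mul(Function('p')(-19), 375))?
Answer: -105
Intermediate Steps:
Function('p')(L) = 0
Add(-105, Mul(Function('p')(-19), 375)) = Add(-105, Mul(0, 375)) = Add(-105, 0) = -105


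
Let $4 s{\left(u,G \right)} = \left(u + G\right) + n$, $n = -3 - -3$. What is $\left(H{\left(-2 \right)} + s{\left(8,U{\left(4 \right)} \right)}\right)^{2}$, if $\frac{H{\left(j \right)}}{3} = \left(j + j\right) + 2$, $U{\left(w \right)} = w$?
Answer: $9$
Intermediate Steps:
$n = 0$ ($n = -3 + 3 = 0$)
$s{\left(u,G \right)} = \frac{G}{4} + \frac{u}{4}$ ($s{\left(u,G \right)} = \frac{\left(u + G\right) + 0}{4} = \frac{\left(G + u\right) + 0}{4} = \frac{G + u}{4} = \frac{G}{4} + \frac{u}{4}$)
$H{\left(j \right)} = 6 + 6 j$ ($H{\left(j \right)} = 3 \left(\left(j + j\right) + 2\right) = 3 \left(2 j + 2\right) = 3 \left(2 + 2 j\right) = 6 + 6 j$)
$\left(H{\left(-2 \right)} + s{\left(8,U{\left(4 \right)} \right)}\right)^{2} = \left(\left(6 + 6 \left(-2\right)\right) + \left(\frac{1}{4} \cdot 4 + \frac{1}{4} \cdot 8\right)\right)^{2} = \left(\left(6 - 12\right) + \left(1 + 2\right)\right)^{2} = \left(-6 + 3\right)^{2} = \left(-3\right)^{2} = 9$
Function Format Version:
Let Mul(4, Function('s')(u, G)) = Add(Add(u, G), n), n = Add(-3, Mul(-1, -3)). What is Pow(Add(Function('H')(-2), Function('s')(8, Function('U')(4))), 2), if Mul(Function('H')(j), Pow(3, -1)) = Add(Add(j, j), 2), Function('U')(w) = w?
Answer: 9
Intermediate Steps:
n = 0 (n = Add(-3, 3) = 0)
Function('s')(u, G) = Add(Mul(Rational(1, 4), G), Mul(Rational(1, 4), u)) (Function('s')(u, G) = Mul(Rational(1, 4), Add(Add(u, G), 0)) = Mul(Rational(1, 4), Add(Add(G, u), 0)) = Mul(Rational(1, 4), Add(G, u)) = Add(Mul(Rational(1, 4), G), Mul(Rational(1, 4), u)))
Function('H')(j) = Add(6, Mul(6, j)) (Function('H')(j) = Mul(3, Add(Add(j, j), 2)) = Mul(3, Add(Mul(2, j), 2)) = Mul(3, Add(2, Mul(2, j))) = Add(6, Mul(6, j)))
Pow(Add(Function('H')(-2), Function('s')(8, Function('U')(4))), 2) = Pow(Add(Add(6, Mul(6, -2)), Add(Mul(Rational(1, 4), 4), Mul(Rational(1, 4), 8))), 2) = Pow(Add(Add(6, -12), Add(1, 2)), 2) = Pow(Add(-6, 3), 2) = Pow(-3, 2) = 9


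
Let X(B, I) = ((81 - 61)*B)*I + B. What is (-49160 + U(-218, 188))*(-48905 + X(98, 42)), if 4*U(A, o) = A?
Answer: -3298651077/2 ≈ -1.6493e+9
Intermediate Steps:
U(A, o) = A/4
X(B, I) = B + 20*B*I (X(B, I) = (20*B)*I + B = 20*B*I + B = B + 20*B*I)
(-49160 + U(-218, 188))*(-48905 + X(98, 42)) = (-49160 + (1/4)*(-218))*(-48905 + 98*(1 + 20*42)) = (-49160 - 109/2)*(-48905 + 98*(1 + 840)) = -98429*(-48905 + 98*841)/2 = -98429*(-48905 + 82418)/2 = -98429/2*33513 = -3298651077/2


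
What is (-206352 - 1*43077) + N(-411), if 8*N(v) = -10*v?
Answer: -995661/4 ≈ -2.4892e+5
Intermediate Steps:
N(v) = -5*v/4 (N(v) = (-10*v)/8 = -5*v/4)
(-206352 - 1*43077) + N(-411) = (-206352 - 1*43077) - 5/4*(-411) = (-206352 - 43077) + 2055/4 = -249429 + 2055/4 = -995661/4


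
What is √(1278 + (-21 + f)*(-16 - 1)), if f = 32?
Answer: √1091 ≈ 33.030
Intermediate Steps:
√(1278 + (-21 + f)*(-16 - 1)) = √(1278 + (-21 + 32)*(-16 - 1)) = √(1278 + 11*(-17)) = √(1278 - 187) = √1091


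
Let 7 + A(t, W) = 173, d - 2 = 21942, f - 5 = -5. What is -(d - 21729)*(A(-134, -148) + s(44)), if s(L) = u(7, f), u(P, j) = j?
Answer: -35690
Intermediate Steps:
f = 0 (f = 5 - 5 = 0)
d = 21944 (d = 2 + 21942 = 21944)
s(L) = 0
A(t, W) = 166 (A(t, W) = -7 + 173 = 166)
-(d - 21729)*(A(-134, -148) + s(44)) = -(21944 - 21729)*(166 + 0) = -215*166 = -1*35690 = -35690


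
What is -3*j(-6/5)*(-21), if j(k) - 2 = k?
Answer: 252/5 ≈ 50.400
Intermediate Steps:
j(k) = 2 + k
-3*j(-6/5)*(-21) = -3*(2 - 6/5)*(-21) = -3*⅘*(-21) = -12/5*(-21) = 252/5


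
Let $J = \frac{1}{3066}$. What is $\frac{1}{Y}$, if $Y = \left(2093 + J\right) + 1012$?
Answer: $\frac{3066}{9519931} \approx 0.00032206$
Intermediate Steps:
$J = \frac{1}{3066} \approx 0.00032616$
$Y = \frac{9519931}{3066}$ ($Y = \left(2093 + \frac{1}{3066}\right) + 1012 = \frac{6417139}{3066} + 1012 = \frac{9519931}{3066} \approx 3105.0$)
$\frac{1}{Y} = \frac{1}{\frac{9519931}{3066}} = \frac{3066}{9519931}$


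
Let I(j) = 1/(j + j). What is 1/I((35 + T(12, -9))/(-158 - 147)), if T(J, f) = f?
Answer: -52/305 ≈ -0.17049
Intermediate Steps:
I(j) = 1/(2*j)
1/I((35 + T(12, -9))/(-158 - 147)) = 1/(1/(2*(((35 - 9)/(-158 - 147))))) = 1/(1/(2*((26/(-305))))) = 1/(1/(2*((26*(-1/305))))) = 1/(1/(2*(-26/305))) = 1/((1/2)*(-305/26)) = 1/(-305/52) = -52/305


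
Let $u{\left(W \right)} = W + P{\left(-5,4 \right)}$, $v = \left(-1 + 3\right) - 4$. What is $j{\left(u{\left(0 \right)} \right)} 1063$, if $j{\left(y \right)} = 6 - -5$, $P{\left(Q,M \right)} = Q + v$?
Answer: $11693$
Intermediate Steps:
$v = -2$ ($v = 2 - 4 = -2$)
$P{\left(Q,M \right)} = -2 + Q$ ($P{\left(Q,M \right)} = Q - 2 = -2 + Q$)
$u{\left(W \right)} = -7 + W$ ($u{\left(W \right)} = W - 7 = -7 + W$)
$j{\left(y \right)} = 11$ ($j{\left(y \right)} = 6 + 5 = 11$)
$j{\left(u{\left(0 \right)} \right)} 1063 = 11 \cdot 1063 = 11693$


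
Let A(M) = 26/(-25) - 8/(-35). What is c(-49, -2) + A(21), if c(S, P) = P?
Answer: -492/175 ≈ -2.8114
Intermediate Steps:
A(M) = -142/175 (A(M) = 26*(-1/25) - 8*(-1/35) = -26/25 + 8/35 = -142/175)
c(-49, -2) + A(21) = -2 - 142/175 = -492/175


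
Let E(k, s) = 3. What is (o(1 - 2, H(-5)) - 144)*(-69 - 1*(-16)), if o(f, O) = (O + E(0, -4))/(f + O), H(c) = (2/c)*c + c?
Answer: 7632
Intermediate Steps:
H(c) = 2 + c
o(f, O) = (3 + O)/(O + f) (o(f, O) = (O + 3)/(f + O) = (3 + O)/(O + f))
(o(1 - 2, H(-5)) - 144)*(-69 - 1*(-16)) = ((3 + (2 - 5))/((2 - 5) + (1 - 2)) - 144)*(-69 - 1*(-16)) = ((3 - 3)/(-3 - 1) - 144)*(-69 + 16) = (0/(-4) - 144)*(-53) = (-¼*0 - 144)*(-53) = (0 - 144)*(-53) = -144*(-53) = 7632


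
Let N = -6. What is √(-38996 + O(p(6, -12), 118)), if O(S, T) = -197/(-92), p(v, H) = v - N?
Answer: I*√82511005/46 ≈ 197.47*I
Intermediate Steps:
p(v, H) = 6 + v (p(v, H) = v - 1*(-6) = v + 6 = 6 + v)
O(S, T) = 197/92 (O(S, T) = -197*(-1/92) = 197/92)
√(-38996 + O(p(6, -12), 118)) = √(-38996 + 197/92) = √(-3587435/92) = I*√82511005/46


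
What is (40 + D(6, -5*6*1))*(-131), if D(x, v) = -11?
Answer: -3799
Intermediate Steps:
(40 + D(6, -5*6*1))*(-131) = (40 - 11)*(-131) = 29*(-131) = -3799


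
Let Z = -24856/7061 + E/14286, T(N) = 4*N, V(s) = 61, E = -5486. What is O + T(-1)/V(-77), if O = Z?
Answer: -12213545483/3076640103 ≈ -3.9698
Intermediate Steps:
Z = -196914731/50436723 (Z = -24856/7061 - 5486/14286 = -24856*1/7061 - 5486*1/14286 = -24856/7061 - 2743/7143 = -196914731/50436723 ≈ -3.9042)
O = -196914731/50436723 ≈ -3.9042
O + T(-1)/V(-77) = -196914731/50436723 + (4*(-1))/61 = -196914731/50436723 - 4*1/61 = -196914731/50436723 - 4/61 = -12213545483/3076640103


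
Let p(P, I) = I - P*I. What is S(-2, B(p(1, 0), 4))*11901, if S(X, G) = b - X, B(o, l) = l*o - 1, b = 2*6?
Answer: 166614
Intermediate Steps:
b = 12
p(P, I) = I - I*P
B(o, l) = -1 + l*o
S(X, G) = 12 - X
S(-2, B(p(1, 0), 4))*11901 = (12 - 1*(-2))*11901 = (12 + 2)*11901 = 14*11901 = 166614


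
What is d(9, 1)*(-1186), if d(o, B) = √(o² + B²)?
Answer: -1186*√82 ≈ -10740.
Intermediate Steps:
d(o, B) = √(B² + o²)
d(9, 1)*(-1186) = √(1² + 9²)*(-1186) = √(1 + 81)*(-1186) = √82*(-1186) = -1186*√82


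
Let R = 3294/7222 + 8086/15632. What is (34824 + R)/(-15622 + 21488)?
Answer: 982885282849/165559496816 ≈ 5.9368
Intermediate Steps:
R = 27472225/28223576 (R = 3294*(1/7222) + 8086*(1/15632) = 1647/3611 + 4043/7816 = 27472225/28223576 ≈ 0.97338)
(34824 + R)/(-15622 + 21488) = (34824 + 27472225/28223576)/(-15622 + 21488) = (982885282849/28223576)/5866 = (982885282849/28223576)*(1/5866) = 982885282849/165559496816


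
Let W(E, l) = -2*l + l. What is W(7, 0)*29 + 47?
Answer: 47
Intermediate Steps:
W(E, l) = -l
W(7, 0)*29 + 47 = -1*0*29 + 47 = 0*29 + 47 = 0 + 47 = 47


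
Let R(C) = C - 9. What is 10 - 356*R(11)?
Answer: -702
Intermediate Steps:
R(C) = -9 + C
10 - 356*R(11) = 10 - 356*(-9 + 11) = 10 - 356*2 = 10 - 712 = -702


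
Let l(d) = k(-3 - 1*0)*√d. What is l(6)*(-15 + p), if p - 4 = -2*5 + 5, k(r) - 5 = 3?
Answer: -128*√6 ≈ -313.53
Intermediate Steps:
k(r) = 8 (k(r) = 5 + 3 = 8)
l(d) = 8*√d
p = -1 (p = 4 + (-2*5 + 5) = 4 + (-10 + 5) = 4 - 5 = -1)
l(6)*(-15 + p) = (8*√6)*(-15 - 1) = (8*√6)*(-16) = -128*√6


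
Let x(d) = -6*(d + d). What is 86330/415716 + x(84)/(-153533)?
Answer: 6836772809/31913062314 ≈ 0.21423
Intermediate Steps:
x(d) = -12*d
86330/415716 + x(84)/(-153533) = 86330/415716 - 12*84/(-153533) = 86330*(1/415716) - 1008*(-1/153533) = 43165/207858 + 1008/153533 = 6836772809/31913062314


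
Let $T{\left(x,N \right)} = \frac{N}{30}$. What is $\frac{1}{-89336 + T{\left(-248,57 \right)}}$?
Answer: $- \frac{10}{893341} \approx -1.1194 \cdot 10^{-5}$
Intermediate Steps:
$T{\left(x,N \right)} = \frac{N}{30}$ ($T{\left(x,N \right)} = N \frac{1}{30} = \frac{N}{30}$)
$\frac{1}{-89336 + T{\left(-248,57 \right)}} = \frac{1}{-89336 + \frac{1}{30} \cdot 57} = \frac{1}{-89336 + \frac{19}{10}} = \frac{1}{- \frac{893341}{10}} = - \frac{10}{893341}$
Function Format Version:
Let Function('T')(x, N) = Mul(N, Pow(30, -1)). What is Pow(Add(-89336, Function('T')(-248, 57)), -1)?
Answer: Rational(-10, 893341) ≈ -1.1194e-5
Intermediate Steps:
Function('T')(x, N) = Mul(Rational(1, 30), N) (Function('T')(x, N) = Mul(N, Rational(1, 30)) = Mul(Rational(1, 30), N))
Pow(Add(-89336, Function('T')(-248, 57)), -1) = Pow(Add(-89336, Mul(Rational(1, 30), 57)), -1) = Pow(Add(-89336, Rational(19, 10)), -1) = Pow(Rational(-893341, 10), -1) = Rational(-10, 893341)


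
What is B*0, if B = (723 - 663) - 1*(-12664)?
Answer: 0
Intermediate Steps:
B = 12724 (B = 60 + 12664 = 12724)
B*0 = 12724*0 = 0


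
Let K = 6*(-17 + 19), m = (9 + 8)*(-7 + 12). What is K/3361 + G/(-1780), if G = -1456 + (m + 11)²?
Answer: -1303000/299129 ≈ -4.3560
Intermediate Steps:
m = 85 (m = 17*5 = 85)
G = 7760 (G = -1456 + (85 + 11)² = -1456 + 96² = -1456 + 9216 = 7760)
K = 12 (K = 6*2 = 12)
K/3361 + G/(-1780) = 12/3361 + 7760/(-1780) = 12*(1/3361) + 7760*(-1/1780) = 12/3361 - 388/89 = -1303000/299129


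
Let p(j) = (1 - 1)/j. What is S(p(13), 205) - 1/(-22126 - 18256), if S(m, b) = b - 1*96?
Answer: 4401639/40382 ≈ 109.00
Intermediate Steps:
p(j) = 0 (p(j) = 0/j = 0)
S(m, b) = -96 + b (S(m, b) = b - 96 = -96 + b)
S(p(13), 205) - 1/(-22126 - 18256) = (-96 + 205) - 1/(-22126 - 18256) = 109 - 1/(-40382) = 109 - 1*(-1/40382) = 109 + 1/40382 = 4401639/40382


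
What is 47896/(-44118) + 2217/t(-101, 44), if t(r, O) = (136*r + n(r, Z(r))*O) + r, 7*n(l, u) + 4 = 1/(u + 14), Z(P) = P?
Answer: -231954172399/186224041251 ≈ -1.2456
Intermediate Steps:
n(l, u) = -4/7 + 1/(7*(14 + u)) (n(l, u) = -4/7 + 1/(7*(u + 14)) = -4/7 + 1/(7*(14 + u)))
t(r, O) = 137*r + O*(-55 - 4*r)/(7*(14 + r)) (t(r, O) = (136*r + ((-55 - 4*r)/(7*(14 + r)))*O) + r = (136*r + O*(-55 - 4*r)/(7*(14 + r))) + r = 137*r + O*(-55 - 4*r)/(7*(14 + r)))
47896/(-44118) + 2217/t(-101, 44) = 47896/(-44118) + 2217/(((-1*44*(55 + 4*(-101)) + 959*(-101)*(14 - 101))/(7*(14 - 101)))) = 47896*(-1/44118) + 2217/(((⅐)*(-1*44*(55 - 404) + 959*(-101)*(-87))/(-87))) = -23948/22059 + 2217/(((⅐)*(-1/87)*(-1*44*(-349) + 8426733))) = -23948/22059 + 2217/(((⅐)*(-1/87)*(15356 + 8426733))) = -23948/22059 + 2217/(((⅐)*(-1/87)*8442089)) = -23948/22059 + 2217/(-8442089/609) = -23948/22059 + 2217*(-609/8442089) = -23948/22059 - 1350153/8442089 = -231954172399/186224041251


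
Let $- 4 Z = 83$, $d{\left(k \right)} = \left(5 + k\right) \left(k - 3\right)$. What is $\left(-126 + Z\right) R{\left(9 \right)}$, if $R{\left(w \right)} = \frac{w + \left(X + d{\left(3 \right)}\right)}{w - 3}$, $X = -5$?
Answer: $- \frac{587}{6} \approx -97.833$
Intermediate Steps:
$d{\left(k \right)} = \left(-3 + k\right) \left(5 + k\right)$ ($d{\left(k \right)} = \left(5 + k\right) \left(-3 + k\right) = \left(-3 + k\right) \left(5 + k\right)$)
$R{\left(w \right)} = \frac{-5 + w}{-3 + w}$ ($R{\left(w \right)} = \frac{w + \left(-5 + \left(-15 + 3^{2} + 2 \cdot 3\right)\right)}{w - 3} = \frac{w + \left(-5 + \left(-15 + 9 + 6\right)\right)}{-3 + w} = \frac{w + \left(-5 + 0\right)}{-3 + w} = \frac{w - 5}{-3 + w} = \frac{-5 + w}{-3 + w}$)
$Z = - \frac{83}{4}$ ($Z = \left(- \frac{1}{4}\right) 83 = - \frac{83}{4} \approx -20.75$)
$\left(-126 + Z\right) R{\left(9 \right)} = \left(-126 - \frac{83}{4}\right) \frac{-5 + 9}{-3 + 9} = - \frac{587 \cdot \frac{1}{6} \cdot 4}{4} = \left(- \frac{587}{4}\right) \frac{2}{3} = - \frac{587}{6}$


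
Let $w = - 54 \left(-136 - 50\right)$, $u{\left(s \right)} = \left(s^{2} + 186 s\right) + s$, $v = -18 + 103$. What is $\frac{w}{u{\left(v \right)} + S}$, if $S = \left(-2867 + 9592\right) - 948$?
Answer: $\frac{10044}{28897} \approx 0.34758$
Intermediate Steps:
$v = 85$
$S = 5777$ ($S = 6725 - 948 = 5777$)
$u{\left(s \right)} = s^{2} + 187 s$
$w = 10044$ ($w = \left(-54\right) \left(-186\right) = 10044$)
$\frac{w}{u{\left(v \right)} + S} = \frac{10044}{85 \left(187 + 85\right) + 5777} = \frac{10044}{85 \cdot 272 + 5777} = \frac{10044}{23120 + 5777} = \frac{10044}{28897}$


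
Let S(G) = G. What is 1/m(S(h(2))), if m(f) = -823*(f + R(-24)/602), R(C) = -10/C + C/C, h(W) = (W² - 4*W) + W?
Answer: 7224/11876713 ≈ 0.00060825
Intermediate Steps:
h(W) = W² - 3*W
R(C) = 1 - 10/C (R(C) = -10/C + 1 = 1 - 10/C)
m(f) = -13991/7224 - 823*f (m(f) = -823*(f + ((-10 - 24)/(-24))/602) = -823*(f - 1/24*(-34)*(1/602)) = -823*(f + (17/12)*(1/602)) = -823*(f + 17/7224) = -823*(17/7224 + f) = -13991/7224 - 823*f)
1/m(S(h(2))) = 1/(-13991/7224 - 1646*(-3 + 2)) = 1/(-13991/7224 - 1646*(-1)) = 1/(-13991/7224 - 823*(-2)) = 1/(-13991/7224 + 1646) = 1/(11876713/7224) = 7224/11876713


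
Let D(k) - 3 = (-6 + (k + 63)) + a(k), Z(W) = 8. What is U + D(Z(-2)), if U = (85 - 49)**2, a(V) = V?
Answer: 1372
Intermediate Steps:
U = 1296 (U = 36**2 = 1296)
D(k) = 60 + 2*k (D(k) = 3 + ((-6 + (k + 63)) + k) = 3 + ((-6 + (63 + k)) + k) = 3 + ((57 + k) + k) = 3 + (57 + 2*k) = 60 + 2*k)
U + D(Z(-2)) = 1296 + (60 + 2*8) = 1296 + (60 + 16) = 1296 + 76 = 1372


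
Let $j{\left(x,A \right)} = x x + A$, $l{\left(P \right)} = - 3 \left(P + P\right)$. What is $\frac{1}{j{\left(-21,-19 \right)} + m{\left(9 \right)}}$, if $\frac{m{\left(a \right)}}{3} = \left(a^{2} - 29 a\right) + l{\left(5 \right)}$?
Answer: $- \frac{1}{208} \approx -0.0048077$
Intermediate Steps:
$l{\left(P \right)} = - 6 P$ ($l{\left(P \right)} = - 3 \cdot 2 P = - 6 P$)
$j{\left(x,A \right)} = A + x^{2}$ ($j{\left(x,A \right)} = x^{2} + A = A + x^{2}$)
$m{\left(a \right)} = -90 - 87 a + 3 a^{2}$ ($m{\left(a \right)} = 3 \left(\left(a^{2} - 29 a\right) - 30\right) = 3 \left(-30 + a^{2} - 29 a\right) = -90 - 87 a + 3 a^{2}$)
$\frac{1}{j{\left(-21,-19 \right)} + m{\left(9 \right)}} = \frac{1}{\left(-19 + \left(-21\right)^{2}\right) - \left(873 - 243\right)} = \frac{1}{\left(-19 + 441\right) - 630} = \frac{1}{422 - 630} = \frac{1}{-208} = - \frac{1}{208}$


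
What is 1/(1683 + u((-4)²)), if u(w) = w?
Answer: 1/1699 ≈ 0.00058858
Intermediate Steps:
1/(1683 + u((-4)²)) = 1/(1683 + (-4)²) = 1/(1683 + 16) = 1/1699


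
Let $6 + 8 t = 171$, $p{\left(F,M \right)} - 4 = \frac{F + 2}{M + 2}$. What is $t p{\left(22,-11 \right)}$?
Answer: $\frac{55}{2} \approx 27.5$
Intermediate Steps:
$p{\left(F,M \right)} = 4 + \frac{2 + F}{2 + M}$ ($p{\left(F,M \right)} = 4 + \frac{F + 2}{M + 2} = 4 + \frac{2 + F}{2 + M}$)
$t = \frac{165}{8}$ ($t = - \frac{3}{4} + \frac{1}{8} \cdot 171 = - \frac{3}{4} + \frac{171}{8} = \frac{165}{8} \approx 20.625$)
$t p{\left(22,-11 \right)} = \frac{165 \frac{10 + 22 + 4 \left(-11\right)}{2 - 11}}{8} = \frac{165 \frac{10 + 22 - 44}{-9}}{8} = \frac{165 \left(\left(- \frac{1}{9}\right) \left(-12\right)\right)}{8} = \frac{165}{8} \cdot \frac{4}{3} = \frac{55}{2}$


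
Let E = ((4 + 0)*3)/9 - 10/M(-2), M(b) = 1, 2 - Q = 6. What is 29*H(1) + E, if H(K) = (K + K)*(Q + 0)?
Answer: -722/3 ≈ -240.67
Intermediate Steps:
Q = -4 (Q = 2 - 1*6 = 2 - 6 = -4)
H(K) = -8*K (H(K) = (K + K)*(-4 + 0) = (2*K)*(-4) = -8*K)
E = -26/3 (E = ((4 + 0)*3)/9 - 10/1 = (4*3)*(⅑) - 10*1 = 12*(⅑) - 10 = 4/3 - 10 = -26/3 ≈ -8.6667)
29*H(1) + E = 29*(-8*1) - 26/3 = 29*(-8) - 26/3 = -232 - 26/3 = -722/3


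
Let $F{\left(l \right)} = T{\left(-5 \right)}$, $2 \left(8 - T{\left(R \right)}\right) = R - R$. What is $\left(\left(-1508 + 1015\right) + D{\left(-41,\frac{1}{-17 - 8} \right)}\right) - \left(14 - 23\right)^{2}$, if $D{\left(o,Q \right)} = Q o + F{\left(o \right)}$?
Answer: $- \frac{14109}{25} \approx -564.36$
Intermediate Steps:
$T{\left(R \right)} = 8$ ($T{\left(R \right)} = 8 - \frac{R - R}{2} = 8 - 0 = 8 + 0 = 8$)
$F{\left(l \right)} = 8$
$D{\left(o,Q \right)} = 8 + Q o$ ($D{\left(o,Q \right)} = Q o + 8 = 8 + Q o$)
$\left(\left(-1508 + 1015\right) + D{\left(-41,\frac{1}{-17 - 8} \right)}\right) - \left(14 - 23\right)^{2} = \left(\left(-1508 + 1015\right) + \left(8 + \frac{1}{-17 - 8} \left(-41\right)\right)\right) - \left(14 - 23\right)^{2} = \left(-493 + \left(8 + \frac{1}{-25} \left(-41\right)\right)\right) - \left(-9\right)^{2} = \left(-493 + \left(8 - - \frac{41}{25}\right)\right) - 81 = \left(-493 + \left(8 + \frac{41}{25}\right)\right) - 81 = \left(-493 + \frac{241}{25}\right) - 81 = - \frac{12084}{25} - 81 = - \frac{14109}{25}$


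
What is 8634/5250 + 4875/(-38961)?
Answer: 1328186/874125 ≈ 1.5194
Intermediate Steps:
8634/5250 + 4875/(-38961) = 8634*(1/5250) + 4875*(-1/38961) = 1439/875 - 125/999 = 1328186/874125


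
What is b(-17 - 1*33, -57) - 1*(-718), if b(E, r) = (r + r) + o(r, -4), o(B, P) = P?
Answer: 600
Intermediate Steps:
b(E, r) = -4 + 2*r (b(E, r) = (r + r) - 4 = 2*r - 4 = -4 + 2*r)
b(-17 - 1*33, -57) - 1*(-718) = (-4 + 2*(-57)) - 1*(-718) = (-4 - 114) + 718 = -118 + 718 = 600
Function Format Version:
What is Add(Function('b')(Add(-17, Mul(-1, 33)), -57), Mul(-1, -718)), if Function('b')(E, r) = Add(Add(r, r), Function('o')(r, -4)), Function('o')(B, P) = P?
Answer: 600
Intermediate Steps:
Function('b')(E, r) = Add(-4, Mul(2, r)) (Function('b')(E, r) = Add(Add(r, r), -4) = Add(Mul(2, r), -4) = Add(-4, Mul(2, r)))
Add(Function('b')(Add(-17, Mul(-1, 33)), -57), Mul(-1, -718)) = Add(Add(-4, Mul(2, -57)), Mul(-1, -718)) = Add(Add(-4, -114), 718) = Add(-118, 718) = 600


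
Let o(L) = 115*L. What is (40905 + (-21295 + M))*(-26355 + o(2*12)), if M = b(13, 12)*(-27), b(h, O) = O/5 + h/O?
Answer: -1841915361/4 ≈ -4.6048e+8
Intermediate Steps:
b(h, O) = O/5 + h/O (b(h, O) = O*(⅕) + h/O = O/5 + h/O)
M = -1881/20 (M = ((⅕)*12 + 13/12)*(-27) = (12/5 + 13*(1/12))*(-27) = (12/5 + 13/12)*(-27) = (209/60)*(-27) = -1881/20 ≈ -94.050)
(40905 + (-21295 + M))*(-26355 + o(2*12)) = (40905 + (-21295 - 1881/20))*(-26355 + 115*(2*12)) = (40905 - 427781/20)*(-26355 + 115*24) = 390319*(-26355 + 2760)/20 = (390319/20)*(-23595) = -1841915361/4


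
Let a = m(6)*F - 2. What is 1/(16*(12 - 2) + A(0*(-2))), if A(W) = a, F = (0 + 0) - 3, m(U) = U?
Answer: 1/140 ≈ 0.0071429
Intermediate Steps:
F = -3 (F = 0 - 3 = -3)
a = -20 (a = 6*(-3) - 2 = -18 - 2 = -20)
A(W) = -20
1/(16*(12 - 2) + A(0*(-2))) = 1/(16*(12 - 2) - 20) = 1/(16*10 - 20) = 1/(160 - 20) = 1/140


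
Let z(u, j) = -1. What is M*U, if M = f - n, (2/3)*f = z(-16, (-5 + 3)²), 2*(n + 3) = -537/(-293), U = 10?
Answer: 1710/293 ≈ 5.8362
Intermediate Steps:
n = -1221/586 (n = -3 + (-537/(-293))/2 = -3 + (-537*(-1/293))/2 = -3 + (½)*(537/293) = -3 + 537/586 = -1221/586 ≈ -2.0836)
f = -3/2 (f = (3/2)*(-1) = -3/2 ≈ -1.5000)
M = 171/293 (M = -3/2 - 1*(-1221/586) = -3/2 + 1221/586 = 171/293 ≈ 0.58362)
M*U = (171/293)*10 = 1710/293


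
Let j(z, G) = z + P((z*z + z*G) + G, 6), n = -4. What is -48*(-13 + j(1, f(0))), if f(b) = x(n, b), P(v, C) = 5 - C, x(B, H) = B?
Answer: 624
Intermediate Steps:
f(b) = -4
j(z, G) = -1 + z (j(z, G) = z + (5 - 1*6) = z + (5 - 6) = z - 1 = -1 + z)
-48*(-13 + j(1, f(0))) = -48*(-13 + (-1 + 1)) = -48*(-13 + 0) = -48*(-13) = 624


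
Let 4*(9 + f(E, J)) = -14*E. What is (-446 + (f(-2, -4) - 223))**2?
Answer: 450241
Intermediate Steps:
f(E, J) = -9 - 7*E/2 (f(E, J) = -9 + (-14*E)/4 = -9 - 7*E/2)
(-446 + (f(-2, -4) - 223))**2 = (-446 + ((-9 - 7/2*(-2)) - 223))**2 = (-446 + ((-9 + 7) - 223))**2 = (-446 + (-2 - 223))**2 = (-446 - 225)**2 = (-671)**2 = 450241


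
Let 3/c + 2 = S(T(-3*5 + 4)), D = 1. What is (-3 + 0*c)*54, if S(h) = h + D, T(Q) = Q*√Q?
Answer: -162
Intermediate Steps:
T(Q) = Q^(3/2)
S(h) = 1 + h (S(h) = h + 1 = 1 + h)
c = 3/(-1 - 11*I*√11) (c = 3/(-2 + (1 + (-3*5 + 4)^(3/2))) = 3/(-2 + (1 + (-15 + 4)^(3/2))) = 3/(-2 + (1 + (-11)^(3/2))) = 3/(-2 + (1 - 11*I*√11)) = 3/(-1 - 11*I*√11) ≈ -0.0022523 + 0.082169*I)
(-3 + 0*c)*54 = (-3 + 0*(3*I/(-I + 11*√11)))*54 = (-3 + 0)*54 = -3*54 = -162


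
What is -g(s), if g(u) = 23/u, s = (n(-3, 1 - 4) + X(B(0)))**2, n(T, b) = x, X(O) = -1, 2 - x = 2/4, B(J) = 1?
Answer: -92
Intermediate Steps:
x = 3/2 (x = 2 - 2/4 = 2 - 1*1/2 = 2 - 1/2 = 3/2 ≈ 1.5000)
n(T, b) = 3/2
s = 1/4 (s = (3/2 - 1)**2 = (1/2)**2 = 1/4 ≈ 0.25000)
-g(s) = -23/1/4 = -23*4 = -1*92 = -92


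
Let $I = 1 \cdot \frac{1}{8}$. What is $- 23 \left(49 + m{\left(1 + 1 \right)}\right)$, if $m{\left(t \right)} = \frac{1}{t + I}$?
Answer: $- \frac{19343}{17} \approx -1137.8$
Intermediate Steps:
$I = \frac{1}{8}$ ($I = 1 \cdot \frac{1}{8} = \frac{1}{8} \approx 0.125$)
$m{\left(t \right)} = \frac{1}{\frac{1}{8} + t}$ ($m{\left(t \right)} = \frac{1}{t + \frac{1}{8}} = \frac{1}{\frac{1}{8} + t}$)
$- 23 \left(49 + m{\left(1 + 1 \right)}\right) = - 23 \left(49 + \frac{8}{1 + 8 \left(1 + 1\right)}\right) = - 23 \left(49 + \frac{8}{1 + 8 \cdot 2}\right) = - 23 \left(49 + \frac{8}{1 + 16}\right) = - 23 \left(49 + \frac{8}{17}\right) = \left(-23\right) \frac{841}{17} = - \frac{19343}{17}$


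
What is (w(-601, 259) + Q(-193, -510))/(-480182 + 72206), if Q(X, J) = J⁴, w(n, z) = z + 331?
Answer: -33826005295/203988 ≈ -1.6582e+5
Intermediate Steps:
w(n, z) = 331 + z
(w(-601, 259) + Q(-193, -510))/(-480182 + 72206) = ((331 + 259) + (-510)⁴)/(-480182 + 72206) = (590 + 67652010000)/(-407976) = 67652010590*(-1/407976) = -33826005295/203988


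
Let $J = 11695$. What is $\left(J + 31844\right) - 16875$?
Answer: $26664$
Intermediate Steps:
$\left(J + 31844\right) - 16875 = \left(11695 + 31844\right) - 16875 = 43539 - 16875 = 26664$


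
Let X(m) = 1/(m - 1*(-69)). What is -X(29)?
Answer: -1/98 ≈ -0.010204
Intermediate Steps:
X(m) = 1/(69 + m) (X(m) = 1/(m + 69) = 1/(69 + m))
-X(29) = -1/(69 + 29) = -1/98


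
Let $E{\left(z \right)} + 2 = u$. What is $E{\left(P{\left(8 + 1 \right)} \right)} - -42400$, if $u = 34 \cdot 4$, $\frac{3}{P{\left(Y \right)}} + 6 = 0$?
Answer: $42534$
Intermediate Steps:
$P{\left(Y \right)} = - \frac{1}{2}$ ($P{\left(Y \right)} = \frac{3}{-6 + 0} = \frac{3}{-6} = 3 \left(- \frac{1}{6}\right) = - \frac{1}{2}$)
$u = 136$
$E{\left(z \right)} = 134$ ($E{\left(z \right)} = -2 + 136 = 134$)
$E{\left(P{\left(8 + 1 \right)} \right)} - -42400 = 134 - -42400 = 134 + 42400 = 42534$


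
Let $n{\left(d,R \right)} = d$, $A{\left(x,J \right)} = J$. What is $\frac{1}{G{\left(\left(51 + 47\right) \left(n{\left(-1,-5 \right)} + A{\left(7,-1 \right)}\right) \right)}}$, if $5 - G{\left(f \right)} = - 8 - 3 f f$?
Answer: $- \frac{1}{921979} \approx -1.0846 \cdot 10^{-6}$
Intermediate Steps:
$G{\left(f \right)} = 5 - 24 f^{2}$ ($G{\left(f \right)} = 5 - - 8 - 3 f f = 5 - - 8 \left(- 3 f^{2}\right) = 5 - 24 f^{2}$)
$\frac{1}{G{\left(\left(51 + 47\right) \left(n{\left(-1,-5 \right)} + A{\left(7,-1 \right)}\right) \right)}} = \frac{1}{5 - 24 \left(\left(51 + 47\right) \left(-1 - 1\right)\right)^{2}} = \frac{1}{5 - 24 \left(98 \left(-2\right)\right)^{2}} = \frac{1}{5 - 24 \left(-196\right)^{2}} = \frac{1}{5 - 921984} = \frac{1}{-921979} = - \frac{1}{921979}$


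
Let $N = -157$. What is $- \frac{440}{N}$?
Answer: $\frac{440}{157} \approx 2.8025$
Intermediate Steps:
$- \frac{440}{N} = - \frac{440}{-157} = \left(-440\right) \left(- \frac{1}{157}\right) = \frac{440}{157}$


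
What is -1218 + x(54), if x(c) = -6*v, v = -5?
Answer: -1188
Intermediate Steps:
x(c) = 30 (x(c) = -6*(-5) = 30)
-1218 + x(54) = -1218 + 30 = -1188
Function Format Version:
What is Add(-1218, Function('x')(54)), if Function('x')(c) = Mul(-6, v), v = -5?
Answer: -1188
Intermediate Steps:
Function('x')(c) = 30 (Function('x')(c) = Mul(-6, -5) = 30)
Add(-1218, Function('x')(54)) = Add(-1218, 30) = -1188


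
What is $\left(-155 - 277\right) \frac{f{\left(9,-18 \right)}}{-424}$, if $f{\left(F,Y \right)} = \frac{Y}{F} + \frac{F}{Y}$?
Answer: $- \frac{135}{53} \approx -2.5472$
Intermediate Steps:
$f{\left(F,Y \right)} = \frac{F}{Y} + \frac{Y}{F}$
$\left(-155 - 277\right) \frac{f{\left(9,-18 \right)}}{-424} = \left(-155 - 277\right) \frac{\frac{9}{-18} - \frac{18}{9}}{-424} = - 432 \left(9 \left(- \frac{1}{18}\right) - 2\right) \left(- \frac{1}{424}\right) = - 432 \left(- \frac{1}{2} - 2\right) \left(- \frac{1}{424}\right) = - 432 \left(\left(- \frac{5}{2}\right) \left(- \frac{1}{424}\right)\right) = \left(-432\right) \frac{5}{848} = - \frac{135}{53}$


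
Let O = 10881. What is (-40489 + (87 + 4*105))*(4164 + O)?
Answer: -601529190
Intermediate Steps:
(-40489 + (87 + 4*105))*(4164 + O) = (-40489 + (87 + 4*105))*(4164 + 10881) = (-40489 + (87 + 420))*15045 = (-40489 + 507)*15045 = -39982*15045 = -601529190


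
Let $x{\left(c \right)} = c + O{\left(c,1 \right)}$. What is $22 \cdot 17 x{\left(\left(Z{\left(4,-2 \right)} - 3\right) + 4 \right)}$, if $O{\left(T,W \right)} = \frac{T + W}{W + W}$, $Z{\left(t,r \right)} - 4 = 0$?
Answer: $2992$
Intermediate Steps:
$Z{\left(t,r \right)} = 4$ ($Z{\left(t,r \right)} = 4 + 0 = 4$)
$O{\left(T,W \right)} = \frac{T + W}{2 W}$
$x{\left(c \right)} = \frac{1}{2} + \frac{3 c}{2}$ ($x{\left(c \right)} = c + \frac{c + 1}{2 \cdot 1} = c + \frac{1}{2} \cdot 1 \left(1 + c\right) = c + \left(\frac{1}{2} + \frac{c}{2}\right) = \frac{1}{2} + \frac{3 c}{2}$)
$22 \cdot 17 x{\left(\left(Z{\left(4,-2 \right)} - 3\right) + 4 \right)} = 22 \cdot 17 \left(\frac{1}{2} + \frac{3 \left(\left(4 - 3\right) + 4\right)}{2}\right) = 374 \left(\frac{1}{2} + \frac{3 \left(1 + 4\right)}{2}\right) = 374 \left(\frac{1}{2} + \frac{3}{2} \cdot 5\right) = 374 \left(\frac{1}{2} + \frac{15}{2}\right) = 374 \cdot 8 = 2992$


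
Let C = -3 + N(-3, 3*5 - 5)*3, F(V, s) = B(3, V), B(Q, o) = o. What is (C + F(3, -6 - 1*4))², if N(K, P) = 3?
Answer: 81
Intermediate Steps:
F(V, s) = V
C = 6 (C = -3 + 3*3 = -3 + 9 = 6)
(C + F(3, -6 - 1*4))² = (6 + 3)² = 9² = 81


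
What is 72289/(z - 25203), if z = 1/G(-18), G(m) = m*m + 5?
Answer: -23783081/8291786 ≈ -2.8683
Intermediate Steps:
G(m) = 5 + m² (G(m) = m² + 5 = 5 + m²)
z = 1/329 (z = 1/(5 + (-18)²) = 1/(5 + 324) = 1/329 ≈ 0.0030395)
72289/(z - 25203) = 72289/(1/329 - 25203) = 72289/(-8291786/329) = 72289*(-329/8291786) = -23783081/8291786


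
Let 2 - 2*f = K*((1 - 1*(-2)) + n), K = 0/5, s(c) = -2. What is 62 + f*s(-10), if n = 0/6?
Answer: 60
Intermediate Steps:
n = 0 (n = 0*(⅙) = 0)
K = 0 (K = 0*(⅕) = 0)
f = 1 (f = 1 - 0*((1 - 1*(-2)) + 0) = 1 - 0*((1 + 2) + 0) = 1 - 0*(3 + 0) = 1 - 0*3 = 1 - ½*0 = 1 + 0 = 1)
62 + f*s(-10) = 62 + 1*(-2) = 62 - 2 = 60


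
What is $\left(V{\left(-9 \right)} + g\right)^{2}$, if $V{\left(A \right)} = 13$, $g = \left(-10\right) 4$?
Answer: $729$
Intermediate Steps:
$g = -40$
$\left(V{\left(-9 \right)} + g\right)^{2} = \left(13 - 40\right)^{2} = \left(-27\right)^{2} = 729$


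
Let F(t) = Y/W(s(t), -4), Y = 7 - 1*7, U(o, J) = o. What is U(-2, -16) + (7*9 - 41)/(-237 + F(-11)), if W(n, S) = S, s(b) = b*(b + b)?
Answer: -496/237 ≈ -2.0928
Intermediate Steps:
Y = 0 (Y = 7 - 7 = 0)
s(b) = 2*b² (s(b) = b*(2*b) = 2*b²)
F(t) = 0 (F(t) = 0/(-4) = 0*(-¼) = 0)
U(-2, -16) + (7*9 - 41)/(-237 + F(-11)) = -2 + (7*9 - 41)/(-237 + 0) = -2 + (63 - 41)/(-237) = -2 + 22*(-1/237) = -2 - 22/237 = -496/237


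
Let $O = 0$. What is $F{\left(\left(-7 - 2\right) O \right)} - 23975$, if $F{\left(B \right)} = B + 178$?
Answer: $-23797$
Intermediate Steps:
$F{\left(B \right)} = 178 + B$
$F{\left(\left(-7 - 2\right) O \right)} - 23975 = \left(178 + \left(-7 - 2\right) 0\right) - 23975 = \left(178 - 0\right) - 23975 = \left(178 + 0\right) - 23975 = 178 - 23975 = -23797$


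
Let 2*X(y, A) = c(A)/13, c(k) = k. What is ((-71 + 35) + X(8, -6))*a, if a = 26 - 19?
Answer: -3297/13 ≈ -253.62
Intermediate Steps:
X(y, A) = A/26 (X(y, A) = (A/13)/2 = A/26)
a = 7
((-71 + 35) + X(8, -6))*a = ((-71 + 35) + (1/26)*(-6))*7 = (-36 - 3/13)*7 = -471/13*7 = -3297/13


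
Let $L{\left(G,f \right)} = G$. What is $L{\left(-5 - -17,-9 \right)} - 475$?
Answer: $-463$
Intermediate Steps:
$L{\left(-5 - -17,-9 \right)} - 475 = \left(-5 - -17\right) - 475 = \left(-5 + 17\right) - 475 = 12 - 475 = -463$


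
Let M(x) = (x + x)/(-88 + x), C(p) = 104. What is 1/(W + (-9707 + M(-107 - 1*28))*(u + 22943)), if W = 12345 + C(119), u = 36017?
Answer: -223/127609717233 ≈ -1.7475e-9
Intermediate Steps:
M(x) = 2*x/(-88 + x) (M(x) = (2*x)/(-88 + x) = 2*x/(-88 + x))
W = 12449 (W = 12345 + 104 = 12449)
1/(W + (-9707 + M(-107 - 1*28))*(u + 22943)) = 1/(12449 + (-9707 + 2*(-107 - 1*28)/(-88 + (-107 - 1*28)))*(36017 + 22943)) = 1/(12449 + (-9707 + 2*(-107 - 28)/(-88 + (-107 - 28)))*58960) = 1/(12449 + (-9707 + 2*(-135)/(-88 - 135))*58960) = 1/(12449 + (-9707 + 2*(-135)/(-223))*58960) = 1/(12449 + (-9707 + 2*(-135)*(-1/223))*58960) = 1/(12449 + (-9707 + 270/223)*58960) = 1/(12449 - 2164391/223*58960) = 1/(12449 - 127612493360/223) = 1/(-127609717233/223) = -223/127609717233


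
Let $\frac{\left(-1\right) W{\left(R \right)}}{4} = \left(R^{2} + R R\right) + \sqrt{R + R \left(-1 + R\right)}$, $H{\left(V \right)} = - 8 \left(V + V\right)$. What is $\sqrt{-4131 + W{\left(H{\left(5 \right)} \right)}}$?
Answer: $i \sqrt{55651} \approx 235.9 i$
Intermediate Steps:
$H{\left(V \right)} = - 16 V$ ($H{\left(V \right)} = - 8 \cdot 2 V = - 16 V$)
$W{\left(R \right)} = - 8 R^{2} - 4 \sqrt{R + R \left(-1 + R\right)}$ ($W{\left(R \right)} = - 4 \left(\left(R^{2} + R R\right) + \sqrt{R + R \left(-1 + R\right)}\right) = - 4 \left(\left(R^{2} + R^{2}\right) + \sqrt{R + R \left(-1 + R\right)}\right) = - 4 \left(2 R^{2} + \sqrt{R + R \left(-1 + R\right)}\right) = - 4 \left(\sqrt{R + R \left(-1 + R\right)} + 2 R^{2}\right) = - 8 R^{2} - 4 \sqrt{R + R \left(-1 + R\right)}$)
$\sqrt{-4131 + W{\left(H{\left(5 \right)} \right)}} = \sqrt{-4131 - \left(320 + 51200\right)} = \sqrt{-4131 - \left(51200 + 4 \sqrt{6400}\right)} = \sqrt{-4131 - 51520} = \sqrt{-55651} = i \sqrt{55651}$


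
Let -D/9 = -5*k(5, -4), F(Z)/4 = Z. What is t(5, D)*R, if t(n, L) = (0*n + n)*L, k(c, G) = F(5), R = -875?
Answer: -3937500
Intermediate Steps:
F(Z) = 4*Z
k(c, G) = 20 (k(c, G) = 4*5 = 20)
D = 900 (D = -(-45)*20 = -9*(-100) = 900)
t(n, L) = L*n (t(n, L) = (0 + n)*L = n*L = L*n)
t(5, D)*R = (900*5)*(-875) = 4500*(-875) = -3937500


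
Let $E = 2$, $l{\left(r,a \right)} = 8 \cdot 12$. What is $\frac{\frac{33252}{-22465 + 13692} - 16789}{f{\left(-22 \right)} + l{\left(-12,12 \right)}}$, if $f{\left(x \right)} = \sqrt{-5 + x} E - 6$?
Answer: $- \frac{736615745}{4000488} + \frac{147323149 i \sqrt{3}}{12001464} \approx -184.13 + 21.262 i$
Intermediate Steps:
$l{\left(r,a \right)} = 96$
$f{\left(x \right)} = -6 + 2 \sqrt{-5 + x}$ ($f{\left(x \right)} = \sqrt{-5 + x} 2 - 6 = 2 \sqrt{-5 + x} - 6 = -6 + 2 \sqrt{-5 + x}$)
$\frac{\frac{33252}{-22465 + 13692} - 16789}{f{\left(-22 \right)} + l{\left(-12,12 \right)}} = \frac{\frac{33252}{-22465 + 13692} - 16789}{\left(-6 + 2 \sqrt{-5 - 22}\right) + 96} = \frac{\frac{33252}{-8773} - 16789}{\left(-6 + 2 \sqrt{-27}\right) + 96} = \frac{33252 \left(- \frac{1}{8773}\right) - 16789}{\left(-6 + 2 \cdot 3 i \sqrt{3}\right) + 96} = \frac{- \frac{33252}{8773} - 16789}{\left(-6 + 6 i \sqrt{3}\right) + 96} = - \frac{147323149}{8773 \left(90 + 6 i \sqrt{3}\right)}$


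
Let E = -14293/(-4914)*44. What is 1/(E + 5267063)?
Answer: 2457/12941488237 ≈ 1.8985e-7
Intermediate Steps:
E = 314446/2457 (E = -14293*(-1/4914)*44 = (14293/4914)*44 = 314446/2457 ≈ 127.98)
1/(E + 5267063) = 1/(314446/2457 + 5267063) = 1/(12941488237/2457) = 2457/12941488237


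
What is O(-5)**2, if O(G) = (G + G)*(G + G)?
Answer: 10000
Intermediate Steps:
O(G) = 4*G**2 (O(G) = (2*G)*(2*G) = 4*G**2)
O(-5)**2 = (4*(-5)**2)**2 = (4*25)**2 = 100**2 = 10000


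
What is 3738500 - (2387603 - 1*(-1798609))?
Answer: -447712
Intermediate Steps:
3738500 - (2387603 - 1*(-1798609)) = 3738500 - (2387603 + 1798609) = 3738500 - 1*4186212 = 3738500 - 4186212 = -447712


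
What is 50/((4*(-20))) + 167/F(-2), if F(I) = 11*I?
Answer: -723/88 ≈ -8.2159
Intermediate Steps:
50/((4*(-20))) + 167/F(-2) = 50/((4*(-20))) + 167/((11*(-2))) = 50/(-80) + 167/(-22) = 50*(-1/80) + 167*(-1/22) = -5/8 - 167/22 = -723/88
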